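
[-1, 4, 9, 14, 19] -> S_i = -1 + 5*i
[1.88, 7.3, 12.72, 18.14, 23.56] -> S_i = 1.88 + 5.42*i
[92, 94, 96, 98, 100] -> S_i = 92 + 2*i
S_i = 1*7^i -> [1, 7, 49, 343, 2401]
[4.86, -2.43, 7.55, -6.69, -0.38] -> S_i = Random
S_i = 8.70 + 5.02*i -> [8.7, 13.72, 18.74, 23.76, 28.78]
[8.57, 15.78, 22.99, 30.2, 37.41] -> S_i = 8.57 + 7.21*i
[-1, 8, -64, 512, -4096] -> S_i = -1*-8^i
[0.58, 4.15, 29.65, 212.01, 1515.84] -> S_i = 0.58*7.15^i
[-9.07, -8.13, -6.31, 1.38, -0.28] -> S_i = Random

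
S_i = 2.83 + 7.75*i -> [2.83, 10.58, 18.33, 26.08, 33.83]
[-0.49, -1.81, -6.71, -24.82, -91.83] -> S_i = -0.49*3.70^i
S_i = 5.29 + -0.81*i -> [5.29, 4.48, 3.67, 2.86, 2.05]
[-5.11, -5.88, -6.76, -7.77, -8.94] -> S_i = -5.11*1.15^i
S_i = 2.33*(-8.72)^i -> [2.33, -20.32, 177.17, -1544.92, 13471.68]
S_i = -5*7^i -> [-5, -35, -245, -1715, -12005]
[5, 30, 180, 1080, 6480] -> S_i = 5*6^i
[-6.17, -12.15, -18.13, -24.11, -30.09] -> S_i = -6.17 + -5.98*i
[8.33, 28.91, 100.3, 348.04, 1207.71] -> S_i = 8.33*3.47^i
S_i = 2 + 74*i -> [2, 76, 150, 224, 298]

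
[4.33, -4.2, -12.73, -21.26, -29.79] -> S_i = 4.33 + -8.53*i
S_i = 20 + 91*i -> [20, 111, 202, 293, 384]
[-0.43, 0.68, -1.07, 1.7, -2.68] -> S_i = -0.43*(-1.58)^i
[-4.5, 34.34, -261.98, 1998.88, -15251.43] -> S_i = -4.50*(-7.63)^i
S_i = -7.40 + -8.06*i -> [-7.4, -15.46, -23.52, -31.58, -39.64]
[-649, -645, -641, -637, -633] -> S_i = -649 + 4*i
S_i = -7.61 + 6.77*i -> [-7.61, -0.84, 5.93, 12.7, 19.47]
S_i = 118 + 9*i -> [118, 127, 136, 145, 154]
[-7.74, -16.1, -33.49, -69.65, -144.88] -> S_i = -7.74*2.08^i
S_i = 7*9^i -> [7, 63, 567, 5103, 45927]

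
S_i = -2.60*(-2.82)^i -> [-2.6, 7.33, -20.68, 58.31, -164.43]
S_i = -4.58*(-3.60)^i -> [-4.58, 16.49, -59.36, 213.68, -769.26]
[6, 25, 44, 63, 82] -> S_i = 6 + 19*i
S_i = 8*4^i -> [8, 32, 128, 512, 2048]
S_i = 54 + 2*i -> [54, 56, 58, 60, 62]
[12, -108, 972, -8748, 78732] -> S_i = 12*-9^i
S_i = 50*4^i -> [50, 200, 800, 3200, 12800]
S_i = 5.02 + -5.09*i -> [5.02, -0.07, -5.16, -10.25, -15.34]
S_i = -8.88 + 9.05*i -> [-8.88, 0.17, 9.22, 18.27, 27.32]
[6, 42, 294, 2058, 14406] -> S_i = 6*7^i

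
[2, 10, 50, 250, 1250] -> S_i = 2*5^i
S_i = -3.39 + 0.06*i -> [-3.39, -3.33, -3.27, -3.21, -3.15]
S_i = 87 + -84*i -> [87, 3, -81, -165, -249]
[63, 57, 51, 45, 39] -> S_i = 63 + -6*i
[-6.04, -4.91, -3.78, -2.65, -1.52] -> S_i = -6.04 + 1.13*i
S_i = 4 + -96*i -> [4, -92, -188, -284, -380]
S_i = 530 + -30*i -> [530, 500, 470, 440, 410]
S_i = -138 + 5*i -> [-138, -133, -128, -123, -118]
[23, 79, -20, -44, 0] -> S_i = Random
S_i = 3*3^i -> [3, 9, 27, 81, 243]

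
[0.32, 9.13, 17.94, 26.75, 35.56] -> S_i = 0.32 + 8.81*i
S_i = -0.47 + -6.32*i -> [-0.47, -6.79, -13.11, -19.43, -25.75]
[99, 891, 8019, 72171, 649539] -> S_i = 99*9^i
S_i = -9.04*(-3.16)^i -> [-9.04, 28.57, -90.27, 285.25, -901.4]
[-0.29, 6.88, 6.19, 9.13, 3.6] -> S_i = Random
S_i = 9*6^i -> [9, 54, 324, 1944, 11664]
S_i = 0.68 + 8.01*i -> [0.68, 8.69, 16.7, 24.71, 32.72]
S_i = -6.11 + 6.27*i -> [-6.11, 0.16, 6.43, 12.7, 18.97]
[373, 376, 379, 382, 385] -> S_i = 373 + 3*i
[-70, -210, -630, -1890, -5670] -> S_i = -70*3^i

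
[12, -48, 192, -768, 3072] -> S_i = 12*-4^i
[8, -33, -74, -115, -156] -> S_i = 8 + -41*i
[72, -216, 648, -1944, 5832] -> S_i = 72*-3^i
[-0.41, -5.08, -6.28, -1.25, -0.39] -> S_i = Random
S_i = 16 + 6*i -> [16, 22, 28, 34, 40]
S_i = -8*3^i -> [-8, -24, -72, -216, -648]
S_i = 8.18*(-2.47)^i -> [8.18, -20.2, 49.91, -123.27, 304.47]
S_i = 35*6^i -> [35, 210, 1260, 7560, 45360]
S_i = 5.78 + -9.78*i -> [5.78, -4.0, -13.78, -23.56, -33.34]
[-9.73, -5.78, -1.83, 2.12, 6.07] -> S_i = -9.73 + 3.95*i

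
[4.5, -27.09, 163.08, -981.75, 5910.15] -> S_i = 4.50*(-6.02)^i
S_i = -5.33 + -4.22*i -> [-5.33, -9.55, -13.77, -17.99, -22.21]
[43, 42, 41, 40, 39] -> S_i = 43 + -1*i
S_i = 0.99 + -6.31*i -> [0.99, -5.32, -11.63, -17.94, -24.25]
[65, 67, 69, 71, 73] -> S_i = 65 + 2*i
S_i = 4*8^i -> [4, 32, 256, 2048, 16384]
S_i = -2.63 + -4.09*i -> [-2.63, -6.72, -10.81, -14.9, -18.99]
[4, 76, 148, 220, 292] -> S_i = 4 + 72*i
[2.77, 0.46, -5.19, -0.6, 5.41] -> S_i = Random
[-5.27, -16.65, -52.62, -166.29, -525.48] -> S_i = -5.27*3.16^i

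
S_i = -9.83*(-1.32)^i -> [-9.83, 12.98, -17.13, 22.61, -29.84]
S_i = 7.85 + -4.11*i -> [7.85, 3.74, -0.37, -4.48, -8.59]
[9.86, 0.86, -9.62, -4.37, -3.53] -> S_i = Random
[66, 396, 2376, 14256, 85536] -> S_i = 66*6^i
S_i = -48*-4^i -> [-48, 192, -768, 3072, -12288]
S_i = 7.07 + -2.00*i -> [7.07, 5.07, 3.07, 1.07, -0.93]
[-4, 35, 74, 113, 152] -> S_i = -4 + 39*i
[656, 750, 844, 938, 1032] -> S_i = 656 + 94*i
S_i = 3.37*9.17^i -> [3.37, 30.9, 283.38, 2598.59, 23829.08]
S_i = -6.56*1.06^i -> [-6.56, -6.95, -7.37, -7.81, -8.28]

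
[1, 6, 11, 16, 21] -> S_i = 1 + 5*i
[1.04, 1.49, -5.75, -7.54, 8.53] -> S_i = Random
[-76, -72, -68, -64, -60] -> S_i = -76 + 4*i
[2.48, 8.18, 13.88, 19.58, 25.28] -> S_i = 2.48 + 5.70*i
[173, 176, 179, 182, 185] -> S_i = 173 + 3*i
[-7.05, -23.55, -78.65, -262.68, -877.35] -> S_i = -7.05*3.34^i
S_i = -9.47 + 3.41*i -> [-9.47, -6.06, -2.65, 0.76, 4.17]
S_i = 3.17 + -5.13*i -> [3.17, -1.96, -7.09, -12.22, -17.35]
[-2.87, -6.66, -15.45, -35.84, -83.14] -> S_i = -2.87*2.32^i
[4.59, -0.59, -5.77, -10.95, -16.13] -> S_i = 4.59 + -5.18*i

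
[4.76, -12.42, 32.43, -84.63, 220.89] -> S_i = 4.76*(-2.61)^i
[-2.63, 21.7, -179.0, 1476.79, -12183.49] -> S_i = -2.63*(-8.25)^i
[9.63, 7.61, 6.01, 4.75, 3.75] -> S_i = 9.63*0.79^i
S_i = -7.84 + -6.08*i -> [-7.84, -13.92, -20.0, -26.08, -32.16]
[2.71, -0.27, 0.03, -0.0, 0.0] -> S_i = 2.71*(-0.10)^i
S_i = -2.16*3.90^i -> [-2.16, -8.42, -32.85, -128.13, -499.7]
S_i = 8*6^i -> [8, 48, 288, 1728, 10368]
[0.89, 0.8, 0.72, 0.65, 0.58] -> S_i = 0.89*0.90^i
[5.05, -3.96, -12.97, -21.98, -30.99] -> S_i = 5.05 + -9.01*i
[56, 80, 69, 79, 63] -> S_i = Random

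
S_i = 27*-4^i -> [27, -108, 432, -1728, 6912]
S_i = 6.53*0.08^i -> [6.53, 0.52, 0.04, 0.0, 0.0]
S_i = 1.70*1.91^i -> [1.7, 3.25, 6.2, 11.85, 22.62]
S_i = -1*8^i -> [-1, -8, -64, -512, -4096]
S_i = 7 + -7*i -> [7, 0, -7, -14, -21]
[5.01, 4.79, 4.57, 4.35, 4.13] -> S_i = 5.01 + -0.22*i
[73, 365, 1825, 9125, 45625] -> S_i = 73*5^i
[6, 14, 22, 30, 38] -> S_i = 6 + 8*i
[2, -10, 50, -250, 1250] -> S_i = 2*-5^i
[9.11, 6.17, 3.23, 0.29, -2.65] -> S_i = 9.11 + -2.94*i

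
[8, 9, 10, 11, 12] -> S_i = 8 + 1*i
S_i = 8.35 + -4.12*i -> [8.35, 4.23, 0.11, -4.01, -8.13]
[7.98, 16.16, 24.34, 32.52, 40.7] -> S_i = 7.98 + 8.18*i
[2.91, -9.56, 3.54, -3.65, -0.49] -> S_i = Random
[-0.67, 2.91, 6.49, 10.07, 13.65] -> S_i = -0.67 + 3.58*i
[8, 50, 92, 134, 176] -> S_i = 8 + 42*i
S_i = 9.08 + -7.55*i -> [9.08, 1.53, -6.02, -13.57, -21.12]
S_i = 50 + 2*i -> [50, 52, 54, 56, 58]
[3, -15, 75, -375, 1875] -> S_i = 3*-5^i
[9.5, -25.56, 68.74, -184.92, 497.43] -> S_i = 9.50*(-2.69)^i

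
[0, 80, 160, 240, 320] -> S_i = 0 + 80*i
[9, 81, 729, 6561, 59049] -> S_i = 9*9^i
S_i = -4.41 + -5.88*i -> [-4.41, -10.29, -16.17, -22.05, -27.93]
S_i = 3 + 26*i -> [3, 29, 55, 81, 107]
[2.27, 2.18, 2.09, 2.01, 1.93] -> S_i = 2.27*0.96^i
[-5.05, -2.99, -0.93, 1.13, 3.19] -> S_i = -5.05 + 2.06*i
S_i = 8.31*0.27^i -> [8.31, 2.24, 0.61, 0.16, 0.04]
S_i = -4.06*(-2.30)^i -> [-4.06, 9.34, -21.48, 49.4, -113.62]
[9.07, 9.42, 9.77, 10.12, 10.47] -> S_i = 9.07 + 0.35*i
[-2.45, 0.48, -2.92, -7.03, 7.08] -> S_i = Random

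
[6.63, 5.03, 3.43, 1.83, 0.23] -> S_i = 6.63 + -1.60*i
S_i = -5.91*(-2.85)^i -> [-5.91, 16.84, -48.0, 136.81, -389.91]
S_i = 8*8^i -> [8, 64, 512, 4096, 32768]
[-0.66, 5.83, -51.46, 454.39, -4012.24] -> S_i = -0.66*(-8.83)^i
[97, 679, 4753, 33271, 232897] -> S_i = 97*7^i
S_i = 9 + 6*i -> [9, 15, 21, 27, 33]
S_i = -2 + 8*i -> [-2, 6, 14, 22, 30]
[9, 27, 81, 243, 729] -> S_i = 9*3^i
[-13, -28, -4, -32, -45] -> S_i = Random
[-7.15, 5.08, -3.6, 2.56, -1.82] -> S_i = -7.15*(-0.71)^i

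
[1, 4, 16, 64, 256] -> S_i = 1*4^i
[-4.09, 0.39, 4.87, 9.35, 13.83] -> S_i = -4.09 + 4.48*i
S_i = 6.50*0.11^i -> [6.5, 0.72, 0.08, 0.01, 0.0]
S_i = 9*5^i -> [9, 45, 225, 1125, 5625]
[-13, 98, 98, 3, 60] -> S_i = Random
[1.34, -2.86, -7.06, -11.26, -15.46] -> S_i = 1.34 + -4.20*i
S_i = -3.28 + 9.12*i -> [-3.28, 5.84, 14.96, 24.08, 33.2]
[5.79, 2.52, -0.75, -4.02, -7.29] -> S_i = 5.79 + -3.27*i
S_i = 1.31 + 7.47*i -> [1.31, 8.78, 16.25, 23.72, 31.19]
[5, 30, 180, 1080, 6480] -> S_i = 5*6^i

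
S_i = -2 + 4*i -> [-2, 2, 6, 10, 14]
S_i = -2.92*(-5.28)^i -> [-2.92, 15.42, -81.4, 429.82, -2269.44]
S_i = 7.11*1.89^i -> [7.11, 13.44, 25.4, 48.0, 90.72]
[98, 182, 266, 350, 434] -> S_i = 98 + 84*i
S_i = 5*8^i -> [5, 40, 320, 2560, 20480]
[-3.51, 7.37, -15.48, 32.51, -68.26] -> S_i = -3.51*(-2.10)^i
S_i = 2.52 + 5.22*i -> [2.52, 7.74, 12.96, 18.18, 23.4]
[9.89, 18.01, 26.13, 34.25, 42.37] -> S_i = 9.89 + 8.12*i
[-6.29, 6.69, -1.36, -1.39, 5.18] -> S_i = Random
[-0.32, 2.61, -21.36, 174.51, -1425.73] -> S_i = -0.32*(-8.17)^i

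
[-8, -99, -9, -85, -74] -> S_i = Random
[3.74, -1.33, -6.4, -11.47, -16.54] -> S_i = 3.74 + -5.07*i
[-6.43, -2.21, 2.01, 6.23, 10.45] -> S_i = -6.43 + 4.22*i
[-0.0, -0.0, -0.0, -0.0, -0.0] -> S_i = -0.00*0.56^i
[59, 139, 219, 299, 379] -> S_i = 59 + 80*i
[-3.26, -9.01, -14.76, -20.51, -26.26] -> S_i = -3.26 + -5.75*i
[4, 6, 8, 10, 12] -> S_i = 4 + 2*i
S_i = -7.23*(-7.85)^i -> [-7.23, 56.76, -445.53, 3497.42, -27454.71]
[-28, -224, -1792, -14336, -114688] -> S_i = -28*8^i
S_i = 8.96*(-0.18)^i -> [8.96, -1.61, 0.29, -0.05, 0.01]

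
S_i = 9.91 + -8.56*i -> [9.91, 1.35, -7.21, -15.77, -24.33]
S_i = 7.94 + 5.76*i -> [7.94, 13.7, 19.46, 25.22, 30.98]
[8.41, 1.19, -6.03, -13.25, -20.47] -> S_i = 8.41 + -7.22*i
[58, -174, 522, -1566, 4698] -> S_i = 58*-3^i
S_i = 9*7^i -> [9, 63, 441, 3087, 21609]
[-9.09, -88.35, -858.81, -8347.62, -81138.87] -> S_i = -9.09*9.72^i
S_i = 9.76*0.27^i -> [9.76, 2.64, 0.71, 0.19, 0.05]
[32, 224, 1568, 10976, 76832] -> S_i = 32*7^i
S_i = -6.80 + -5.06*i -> [-6.8, -11.86, -16.92, -21.98, -27.04]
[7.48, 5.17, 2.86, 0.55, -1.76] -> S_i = 7.48 + -2.31*i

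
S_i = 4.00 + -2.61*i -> [4.0, 1.39, -1.22, -3.83, -6.44]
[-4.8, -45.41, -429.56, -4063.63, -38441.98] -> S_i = -4.80*9.46^i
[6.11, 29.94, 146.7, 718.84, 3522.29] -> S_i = 6.11*4.90^i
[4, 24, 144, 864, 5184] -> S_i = 4*6^i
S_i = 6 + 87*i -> [6, 93, 180, 267, 354]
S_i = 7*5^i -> [7, 35, 175, 875, 4375]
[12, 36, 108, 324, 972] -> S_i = 12*3^i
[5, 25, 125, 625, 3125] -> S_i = 5*5^i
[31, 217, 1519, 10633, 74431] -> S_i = 31*7^i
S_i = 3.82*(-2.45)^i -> [3.82, -9.36, 22.93, -56.18, 137.63]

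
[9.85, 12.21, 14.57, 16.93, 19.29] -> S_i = 9.85 + 2.36*i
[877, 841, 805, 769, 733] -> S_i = 877 + -36*i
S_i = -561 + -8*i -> [-561, -569, -577, -585, -593]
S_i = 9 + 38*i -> [9, 47, 85, 123, 161]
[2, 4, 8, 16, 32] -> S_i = 2*2^i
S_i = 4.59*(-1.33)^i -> [4.59, -6.1, 8.12, -10.8, 14.36]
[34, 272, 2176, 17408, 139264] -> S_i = 34*8^i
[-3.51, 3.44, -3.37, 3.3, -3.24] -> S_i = -3.51*(-0.98)^i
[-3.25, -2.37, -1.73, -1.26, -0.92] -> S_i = -3.25*0.73^i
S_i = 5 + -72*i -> [5, -67, -139, -211, -283]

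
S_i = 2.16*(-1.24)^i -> [2.16, -2.68, 3.32, -4.12, 5.11]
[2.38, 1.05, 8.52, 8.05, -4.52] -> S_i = Random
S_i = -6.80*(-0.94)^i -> [-6.8, 6.39, -6.01, 5.65, -5.31]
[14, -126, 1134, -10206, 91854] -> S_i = 14*-9^i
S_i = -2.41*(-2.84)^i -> [-2.41, 6.84, -19.44, 55.2, -156.78]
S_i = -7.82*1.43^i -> [-7.82, -11.18, -15.99, -22.87, -32.7]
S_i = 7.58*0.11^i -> [7.58, 0.83, 0.09, 0.01, 0.0]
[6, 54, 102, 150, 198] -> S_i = 6 + 48*i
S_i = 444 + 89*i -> [444, 533, 622, 711, 800]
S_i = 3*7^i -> [3, 21, 147, 1029, 7203]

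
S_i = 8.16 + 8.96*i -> [8.16, 17.12, 26.08, 35.04, 44.0]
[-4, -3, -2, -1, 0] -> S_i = -4 + 1*i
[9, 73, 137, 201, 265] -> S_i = 9 + 64*i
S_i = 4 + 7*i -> [4, 11, 18, 25, 32]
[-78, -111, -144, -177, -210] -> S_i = -78 + -33*i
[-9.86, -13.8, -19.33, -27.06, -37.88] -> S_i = -9.86*1.40^i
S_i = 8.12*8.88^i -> [8.12, 72.11, 640.3, 5685.84, 50490.29]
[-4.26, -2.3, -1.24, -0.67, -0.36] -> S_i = -4.26*0.54^i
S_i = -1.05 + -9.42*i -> [-1.05, -10.47, -19.89, -29.31, -38.73]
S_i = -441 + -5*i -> [-441, -446, -451, -456, -461]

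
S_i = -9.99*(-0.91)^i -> [-9.99, 9.09, -8.27, 7.53, -6.85]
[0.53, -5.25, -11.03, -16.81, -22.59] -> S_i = 0.53 + -5.78*i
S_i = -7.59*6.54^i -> [-7.59, -49.64, -324.64, -2123.12, -13885.22]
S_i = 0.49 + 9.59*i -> [0.49, 10.08, 19.67, 29.26, 38.85]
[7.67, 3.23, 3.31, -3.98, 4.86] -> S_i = Random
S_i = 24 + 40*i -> [24, 64, 104, 144, 184]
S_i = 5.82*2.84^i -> [5.82, 16.53, 46.94, 133.31, 378.61]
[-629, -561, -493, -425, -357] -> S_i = -629 + 68*i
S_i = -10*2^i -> [-10, -20, -40, -80, -160]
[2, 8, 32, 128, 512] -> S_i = 2*4^i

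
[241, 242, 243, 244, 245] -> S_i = 241 + 1*i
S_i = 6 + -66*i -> [6, -60, -126, -192, -258]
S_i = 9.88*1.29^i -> [9.88, 12.75, 16.44, 21.21, 27.36]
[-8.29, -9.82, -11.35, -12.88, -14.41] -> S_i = -8.29 + -1.53*i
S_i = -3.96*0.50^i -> [-3.96, -1.98, -0.99, -0.5, -0.25]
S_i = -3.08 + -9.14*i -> [-3.08, -12.22, -21.36, -30.5, -39.64]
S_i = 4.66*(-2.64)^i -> [4.66, -12.3, 32.48, -85.74, 226.36]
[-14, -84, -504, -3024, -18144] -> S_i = -14*6^i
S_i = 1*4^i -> [1, 4, 16, 64, 256]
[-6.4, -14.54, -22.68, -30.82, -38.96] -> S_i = -6.40 + -8.14*i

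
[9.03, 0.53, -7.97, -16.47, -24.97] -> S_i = 9.03 + -8.50*i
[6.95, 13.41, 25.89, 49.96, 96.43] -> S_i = 6.95*1.93^i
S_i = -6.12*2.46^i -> [-6.12, -15.06, -37.04, -91.11, -224.13]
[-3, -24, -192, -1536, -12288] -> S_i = -3*8^i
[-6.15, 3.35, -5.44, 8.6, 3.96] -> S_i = Random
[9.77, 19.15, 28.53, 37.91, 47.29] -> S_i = 9.77 + 9.38*i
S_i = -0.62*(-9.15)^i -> [-0.62, 5.67, -51.91, 474.96, -4345.86]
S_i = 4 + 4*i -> [4, 8, 12, 16, 20]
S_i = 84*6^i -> [84, 504, 3024, 18144, 108864]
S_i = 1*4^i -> [1, 4, 16, 64, 256]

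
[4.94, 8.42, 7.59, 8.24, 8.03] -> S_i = Random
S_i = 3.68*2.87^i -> [3.68, 10.56, 30.31, 86.99, 249.68]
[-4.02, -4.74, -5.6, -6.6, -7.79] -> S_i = -4.02*1.18^i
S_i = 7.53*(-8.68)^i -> [7.53, -65.36, 567.33, -4924.41, 42743.87]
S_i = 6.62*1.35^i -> [6.62, 8.94, 12.06, 16.29, 21.99]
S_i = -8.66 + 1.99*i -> [-8.66, -6.67, -4.68, -2.69, -0.7]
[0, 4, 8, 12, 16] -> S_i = 0 + 4*i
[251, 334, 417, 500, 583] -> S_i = 251 + 83*i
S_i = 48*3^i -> [48, 144, 432, 1296, 3888]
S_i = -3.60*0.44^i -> [-3.6, -1.58, -0.7, -0.31, -0.13]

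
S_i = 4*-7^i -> [4, -28, 196, -1372, 9604]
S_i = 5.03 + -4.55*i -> [5.03, 0.48, -4.07, -8.62, -13.17]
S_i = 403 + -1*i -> [403, 402, 401, 400, 399]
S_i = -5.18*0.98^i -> [-5.18, -5.08, -4.97, -4.88, -4.78]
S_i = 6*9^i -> [6, 54, 486, 4374, 39366]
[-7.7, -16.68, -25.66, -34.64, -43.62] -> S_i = -7.70 + -8.98*i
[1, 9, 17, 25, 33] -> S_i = 1 + 8*i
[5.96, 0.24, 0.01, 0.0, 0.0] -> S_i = 5.96*0.04^i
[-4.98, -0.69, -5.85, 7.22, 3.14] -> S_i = Random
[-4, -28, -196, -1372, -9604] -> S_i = -4*7^i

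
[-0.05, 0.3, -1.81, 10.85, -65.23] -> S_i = -0.05*(-6.01)^i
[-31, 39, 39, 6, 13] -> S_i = Random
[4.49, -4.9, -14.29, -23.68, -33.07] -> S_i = 4.49 + -9.39*i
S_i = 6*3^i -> [6, 18, 54, 162, 486]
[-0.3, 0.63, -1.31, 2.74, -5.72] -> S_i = -0.30*(-2.09)^i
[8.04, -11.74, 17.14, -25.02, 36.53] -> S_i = 8.04*(-1.46)^i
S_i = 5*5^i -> [5, 25, 125, 625, 3125]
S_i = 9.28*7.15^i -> [9.28, 66.35, 474.42, 3392.08, 24253.37]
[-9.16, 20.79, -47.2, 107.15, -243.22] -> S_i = -9.16*(-2.27)^i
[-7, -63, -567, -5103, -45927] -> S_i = -7*9^i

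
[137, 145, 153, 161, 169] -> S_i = 137 + 8*i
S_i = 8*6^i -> [8, 48, 288, 1728, 10368]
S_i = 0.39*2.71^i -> [0.39, 1.06, 2.86, 7.76, 21.03]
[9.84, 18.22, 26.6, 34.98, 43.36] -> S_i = 9.84 + 8.38*i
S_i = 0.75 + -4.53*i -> [0.75, -3.78, -8.31, -12.84, -17.37]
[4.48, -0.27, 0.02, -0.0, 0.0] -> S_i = 4.48*(-0.06)^i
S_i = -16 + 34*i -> [-16, 18, 52, 86, 120]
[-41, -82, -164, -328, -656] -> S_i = -41*2^i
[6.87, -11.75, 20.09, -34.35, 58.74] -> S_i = 6.87*(-1.71)^i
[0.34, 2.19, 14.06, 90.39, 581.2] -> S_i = 0.34*6.43^i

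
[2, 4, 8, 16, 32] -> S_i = 2*2^i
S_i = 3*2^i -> [3, 6, 12, 24, 48]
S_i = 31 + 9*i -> [31, 40, 49, 58, 67]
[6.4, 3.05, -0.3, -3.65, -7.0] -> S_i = 6.40 + -3.35*i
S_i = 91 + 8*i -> [91, 99, 107, 115, 123]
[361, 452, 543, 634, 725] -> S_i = 361 + 91*i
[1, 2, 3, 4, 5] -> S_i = 1 + 1*i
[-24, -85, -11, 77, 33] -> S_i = Random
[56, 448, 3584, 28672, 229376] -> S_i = 56*8^i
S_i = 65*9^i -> [65, 585, 5265, 47385, 426465]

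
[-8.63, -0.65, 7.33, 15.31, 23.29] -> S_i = -8.63 + 7.98*i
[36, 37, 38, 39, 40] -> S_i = 36 + 1*i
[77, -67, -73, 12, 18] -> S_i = Random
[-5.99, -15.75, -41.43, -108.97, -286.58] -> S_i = -5.99*2.63^i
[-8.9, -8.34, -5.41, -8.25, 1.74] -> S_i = Random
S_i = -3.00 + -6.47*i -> [-3.0, -9.47, -15.94, -22.41, -28.88]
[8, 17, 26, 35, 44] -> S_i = 8 + 9*i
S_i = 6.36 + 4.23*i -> [6.36, 10.59, 14.82, 19.05, 23.28]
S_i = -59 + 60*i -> [-59, 1, 61, 121, 181]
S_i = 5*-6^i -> [5, -30, 180, -1080, 6480]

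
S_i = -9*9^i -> [-9, -81, -729, -6561, -59049]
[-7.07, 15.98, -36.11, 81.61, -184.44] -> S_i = -7.07*(-2.26)^i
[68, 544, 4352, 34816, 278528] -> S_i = 68*8^i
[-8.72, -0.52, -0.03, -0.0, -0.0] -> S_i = -8.72*0.06^i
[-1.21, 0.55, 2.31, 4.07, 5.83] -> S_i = -1.21 + 1.76*i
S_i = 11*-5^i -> [11, -55, 275, -1375, 6875]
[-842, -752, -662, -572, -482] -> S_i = -842 + 90*i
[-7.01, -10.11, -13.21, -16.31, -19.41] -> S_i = -7.01 + -3.10*i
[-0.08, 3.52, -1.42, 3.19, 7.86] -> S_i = Random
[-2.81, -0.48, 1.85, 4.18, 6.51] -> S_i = -2.81 + 2.33*i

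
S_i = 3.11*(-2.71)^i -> [3.11, -8.43, 22.84, -61.9, 167.74]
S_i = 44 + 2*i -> [44, 46, 48, 50, 52]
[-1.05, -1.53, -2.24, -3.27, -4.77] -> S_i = -1.05*1.46^i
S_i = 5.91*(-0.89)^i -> [5.91, -5.26, 4.68, -4.17, 3.71]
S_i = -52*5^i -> [-52, -260, -1300, -6500, -32500]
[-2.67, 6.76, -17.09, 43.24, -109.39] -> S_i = -2.67*(-2.53)^i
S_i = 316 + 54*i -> [316, 370, 424, 478, 532]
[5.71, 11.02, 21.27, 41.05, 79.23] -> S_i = 5.71*1.93^i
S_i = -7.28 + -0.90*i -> [-7.28, -8.18, -9.08, -9.98, -10.88]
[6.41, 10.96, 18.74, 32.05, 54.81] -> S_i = 6.41*1.71^i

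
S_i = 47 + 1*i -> [47, 48, 49, 50, 51]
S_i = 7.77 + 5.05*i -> [7.77, 12.82, 17.87, 22.92, 27.97]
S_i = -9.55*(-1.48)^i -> [-9.55, 14.13, -20.92, 30.96, -45.82]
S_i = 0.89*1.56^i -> [0.89, 1.39, 2.17, 3.38, 5.27]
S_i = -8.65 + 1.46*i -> [-8.65, -7.19, -5.73, -4.27, -2.81]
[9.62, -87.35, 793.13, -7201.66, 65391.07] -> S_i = 9.62*(-9.08)^i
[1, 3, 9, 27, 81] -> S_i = 1*3^i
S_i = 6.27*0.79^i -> [6.27, 4.95, 3.91, 3.09, 2.44]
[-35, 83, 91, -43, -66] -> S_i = Random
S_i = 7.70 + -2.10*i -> [7.7, 5.6, 3.5, 1.4, -0.7]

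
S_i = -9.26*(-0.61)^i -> [-9.26, 5.65, -3.45, 2.1, -1.28]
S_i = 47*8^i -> [47, 376, 3008, 24064, 192512]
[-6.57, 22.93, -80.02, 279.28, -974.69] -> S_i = -6.57*(-3.49)^i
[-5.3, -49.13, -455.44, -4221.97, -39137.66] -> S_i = -5.30*9.27^i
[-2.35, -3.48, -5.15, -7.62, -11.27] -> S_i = -2.35*1.48^i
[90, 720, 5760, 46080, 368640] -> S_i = 90*8^i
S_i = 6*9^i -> [6, 54, 486, 4374, 39366]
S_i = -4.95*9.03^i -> [-4.95, -44.7, -403.63, -3644.76, -32912.15]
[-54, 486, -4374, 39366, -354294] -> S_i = -54*-9^i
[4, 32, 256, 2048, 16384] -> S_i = 4*8^i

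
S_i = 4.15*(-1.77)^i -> [4.15, -7.35, 13.0, -23.01, 40.73]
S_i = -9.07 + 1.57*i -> [-9.07, -7.5, -5.93, -4.36, -2.79]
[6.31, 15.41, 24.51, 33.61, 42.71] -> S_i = 6.31 + 9.10*i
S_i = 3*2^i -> [3, 6, 12, 24, 48]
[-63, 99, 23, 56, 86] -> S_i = Random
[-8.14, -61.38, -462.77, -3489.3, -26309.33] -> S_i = -8.14*7.54^i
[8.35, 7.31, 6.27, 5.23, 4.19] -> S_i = 8.35 + -1.04*i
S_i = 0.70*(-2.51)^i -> [0.7, -1.76, 4.41, -11.07, 27.78]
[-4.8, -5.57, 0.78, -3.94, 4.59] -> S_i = Random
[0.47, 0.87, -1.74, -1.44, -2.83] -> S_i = Random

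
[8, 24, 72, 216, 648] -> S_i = 8*3^i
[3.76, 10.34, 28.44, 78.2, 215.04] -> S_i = 3.76*2.75^i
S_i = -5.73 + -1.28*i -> [-5.73, -7.01, -8.29, -9.57, -10.85]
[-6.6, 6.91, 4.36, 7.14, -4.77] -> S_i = Random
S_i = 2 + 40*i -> [2, 42, 82, 122, 162]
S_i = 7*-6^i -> [7, -42, 252, -1512, 9072]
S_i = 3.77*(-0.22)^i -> [3.77, -0.83, 0.18, -0.04, 0.01]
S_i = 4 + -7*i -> [4, -3, -10, -17, -24]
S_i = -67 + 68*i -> [-67, 1, 69, 137, 205]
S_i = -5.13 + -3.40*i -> [-5.13, -8.53, -11.93, -15.33, -18.73]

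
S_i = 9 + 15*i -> [9, 24, 39, 54, 69]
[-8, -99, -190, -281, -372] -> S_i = -8 + -91*i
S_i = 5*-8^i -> [5, -40, 320, -2560, 20480]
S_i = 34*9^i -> [34, 306, 2754, 24786, 223074]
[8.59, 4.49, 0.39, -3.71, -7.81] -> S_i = 8.59 + -4.10*i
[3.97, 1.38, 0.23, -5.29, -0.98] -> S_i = Random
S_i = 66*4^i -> [66, 264, 1056, 4224, 16896]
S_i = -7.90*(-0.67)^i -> [-7.9, 5.29, -3.55, 2.38, -1.59]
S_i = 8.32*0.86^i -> [8.32, 7.16, 6.15, 5.29, 4.55]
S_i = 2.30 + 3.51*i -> [2.3, 5.81, 9.32, 12.83, 16.34]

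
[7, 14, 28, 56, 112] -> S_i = 7*2^i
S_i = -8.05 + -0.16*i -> [-8.05, -8.21, -8.37, -8.53, -8.69]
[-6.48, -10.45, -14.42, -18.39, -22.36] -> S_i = -6.48 + -3.97*i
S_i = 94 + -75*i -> [94, 19, -56, -131, -206]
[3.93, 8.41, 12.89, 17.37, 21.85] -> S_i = 3.93 + 4.48*i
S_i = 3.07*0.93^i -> [3.07, 2.86, 2.66, 2.47, 2.3]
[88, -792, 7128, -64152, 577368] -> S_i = 88*-9^i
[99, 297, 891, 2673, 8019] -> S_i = 99*3^i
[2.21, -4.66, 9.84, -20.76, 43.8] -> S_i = 2.21*(-2.11)^i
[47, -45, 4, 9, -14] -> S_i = Random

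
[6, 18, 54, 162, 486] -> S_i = 6*3^i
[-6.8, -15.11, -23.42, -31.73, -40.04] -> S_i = -6.80 + -8.31*i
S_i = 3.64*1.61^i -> [3.64, 5.86, 9.44, 15.19, 24.46]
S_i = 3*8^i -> [3, 24, 192, 1536, 12288]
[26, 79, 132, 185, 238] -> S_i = 26 + 53*i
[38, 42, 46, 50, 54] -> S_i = 38 + 4*i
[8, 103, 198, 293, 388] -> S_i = 8 + 95*i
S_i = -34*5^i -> [-34, -170, -850, -4250, -21250]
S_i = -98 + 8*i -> [-98, -90, -82, -74, -66]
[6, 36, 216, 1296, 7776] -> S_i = 6*6^i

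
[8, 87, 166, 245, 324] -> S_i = 8 + 79*i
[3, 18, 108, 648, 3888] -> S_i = 3*6^i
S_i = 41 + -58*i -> [41, -17, -75, -133, -191]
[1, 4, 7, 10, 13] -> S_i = 1 + 3*i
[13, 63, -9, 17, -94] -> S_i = Random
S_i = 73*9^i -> [73, 657, 5913, 53217, 478953]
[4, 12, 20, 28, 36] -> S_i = 4 + 8*i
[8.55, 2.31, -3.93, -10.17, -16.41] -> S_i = 8.55 + -6.24*i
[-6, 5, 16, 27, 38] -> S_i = -6 + 11*i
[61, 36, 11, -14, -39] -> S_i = 61 + -25*i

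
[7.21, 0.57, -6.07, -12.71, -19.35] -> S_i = 7.21 + -6.64*i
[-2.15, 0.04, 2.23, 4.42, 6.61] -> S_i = -2.15 + 2.19*i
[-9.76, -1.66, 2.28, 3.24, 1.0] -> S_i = Random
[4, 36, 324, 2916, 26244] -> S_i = 4*9^i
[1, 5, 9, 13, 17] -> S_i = 1 + 4*i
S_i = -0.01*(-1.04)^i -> [-0.01, 0.01, -0.01, 0.01, -0.01]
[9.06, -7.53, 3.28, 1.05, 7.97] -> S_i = Random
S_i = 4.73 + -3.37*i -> [4.73, 1.36, -2.01, -5.38, -8.75]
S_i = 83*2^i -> [83, 166, 332, 664, 1328]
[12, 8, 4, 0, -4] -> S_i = 12 + -4*i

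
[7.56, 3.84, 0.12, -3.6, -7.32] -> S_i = 7.56 + -3.72*i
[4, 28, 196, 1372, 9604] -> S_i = 4*7^i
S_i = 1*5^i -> [1, 5, 25, 125, 625]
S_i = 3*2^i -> [3, 6, 12, 24, 48]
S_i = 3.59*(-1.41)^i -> [3.59, -5.06, 7.14, -10.06, 14.19]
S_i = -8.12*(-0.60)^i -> [-8.12, 4.87, -2.92, 1.75, -1.05]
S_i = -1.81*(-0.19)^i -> [-1.81, 0.34, -0.07, 0.01, -0.0]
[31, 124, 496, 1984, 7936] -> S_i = 31*4^i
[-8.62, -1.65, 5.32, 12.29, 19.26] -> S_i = -8.62 + 6.97*i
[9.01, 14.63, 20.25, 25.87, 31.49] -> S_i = 9.01 + 5.62*i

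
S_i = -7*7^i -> [-7, -49, -343, -2401, -16807]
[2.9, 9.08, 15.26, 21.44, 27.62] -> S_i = 2.90 + 6.18*i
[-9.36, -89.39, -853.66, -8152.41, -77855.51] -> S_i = -9.36*9.55^i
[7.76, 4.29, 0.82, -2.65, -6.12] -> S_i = 7.76 + -3.47*i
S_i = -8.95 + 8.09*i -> [-8.95, -0.86, 7.23, 15.32, 23.41]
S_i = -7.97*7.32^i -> [-7.97, -58.34, -427.05, -3126.02, -22882.46]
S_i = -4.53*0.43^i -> [-4.53, -1.95, -0.84, -0.36, -0.15]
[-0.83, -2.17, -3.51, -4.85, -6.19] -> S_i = -0.83 + -1.34*i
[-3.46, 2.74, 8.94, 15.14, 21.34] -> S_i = -3.46 + 6.20*i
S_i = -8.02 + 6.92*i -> [-8.02, -1.1, 5.82, 12.74, 19.66]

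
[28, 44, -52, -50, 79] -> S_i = Random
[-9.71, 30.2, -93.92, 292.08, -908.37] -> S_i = -9.71*(-3.11)^i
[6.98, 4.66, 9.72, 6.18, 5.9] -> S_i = Random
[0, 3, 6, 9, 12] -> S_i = 0 + 3*i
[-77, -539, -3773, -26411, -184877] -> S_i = -77*7^i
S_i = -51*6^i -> [-51, -306, -1836, -11016, -66096]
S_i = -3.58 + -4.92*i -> [-3.58, -8.5, -13.42, -18.34, -23.26]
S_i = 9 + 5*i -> [9, 14, 19, 24, 29]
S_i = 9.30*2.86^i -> [9.3, 26.6, 76.07, 217.56, 622.22]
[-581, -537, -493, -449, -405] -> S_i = -581 + 44*i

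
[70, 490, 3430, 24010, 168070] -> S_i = 70*7^i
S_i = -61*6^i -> [-61, -366, -2196, -13176, -79056]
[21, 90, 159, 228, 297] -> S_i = 21 + 69*i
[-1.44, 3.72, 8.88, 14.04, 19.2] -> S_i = -1.44 + 5.16*i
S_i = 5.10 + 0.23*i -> [5.1, 5.33, 5.56, 5.79, 6.02]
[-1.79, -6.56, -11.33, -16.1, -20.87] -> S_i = -1.79 + -4.77*i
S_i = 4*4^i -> [4, 16, 64, 256, 1024]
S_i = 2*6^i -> [2, 12, 72, 432, 2592]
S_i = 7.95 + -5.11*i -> [7.95, 2.84, -2.27, -7.38, -12.49]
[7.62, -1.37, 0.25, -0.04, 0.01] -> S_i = 7.62*(-0.18)^i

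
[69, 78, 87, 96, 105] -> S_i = 69 + 9*i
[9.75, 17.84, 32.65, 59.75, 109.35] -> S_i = 9.75*1.83^i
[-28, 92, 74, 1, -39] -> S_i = Random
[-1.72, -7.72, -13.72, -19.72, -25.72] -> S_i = -1.72 + -6.00*i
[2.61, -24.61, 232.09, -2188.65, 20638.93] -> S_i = 2.61*(-9.43)^i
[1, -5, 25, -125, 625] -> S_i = 1*-5^i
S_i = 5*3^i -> [5, 15, 45, 135, 405]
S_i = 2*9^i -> [2, 18, 162, 1458, 13122]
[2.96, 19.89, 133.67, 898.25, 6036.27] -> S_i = 2.96*6.72^i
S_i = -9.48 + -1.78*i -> [-9.48, -11.26, -13.04, -14.82, -16.6]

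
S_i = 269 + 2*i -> [269, 271, 273, 275, 277]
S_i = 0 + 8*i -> [0, 8, 16, 24, 32]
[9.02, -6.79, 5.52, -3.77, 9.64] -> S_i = Random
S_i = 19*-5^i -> [19, -95, 475, -2375, 11875]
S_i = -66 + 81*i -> [-66, 15, 96, 177, 258]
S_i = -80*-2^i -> [-80, 160, -320, 640, -1280]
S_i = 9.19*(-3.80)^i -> [9.19, -34.92, 132.7, -504.27, 1916.24]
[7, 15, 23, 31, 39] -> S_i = 7 + 8*i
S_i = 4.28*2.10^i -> [4.28, 8.99, 18.87, 39.64, 83.24]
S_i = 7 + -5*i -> [7, 2, -3, -8, -13]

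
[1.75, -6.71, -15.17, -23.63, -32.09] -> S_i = 1.75 + -8.46*i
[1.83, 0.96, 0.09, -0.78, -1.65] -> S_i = 1.83 + -0.87*i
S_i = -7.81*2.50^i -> [-7.81, -19.52, -48.81, -122.03, -305.08]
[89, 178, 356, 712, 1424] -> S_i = 89*2^i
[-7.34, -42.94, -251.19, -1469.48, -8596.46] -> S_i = -7.34*5.85^i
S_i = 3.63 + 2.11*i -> [3.63, 5.74, 7.85, 9.96, 12.07]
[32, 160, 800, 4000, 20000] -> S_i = 32*5^i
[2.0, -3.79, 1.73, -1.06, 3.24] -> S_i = Random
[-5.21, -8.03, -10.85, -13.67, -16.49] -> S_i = -5.21 + -2.82*i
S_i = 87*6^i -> [87, 522, 3132, 18792, 112752]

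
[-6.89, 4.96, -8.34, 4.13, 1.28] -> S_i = Random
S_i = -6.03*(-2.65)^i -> [-6.03, 15.98, -42.35, 112.22, -297.37]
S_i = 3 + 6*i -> [3, 9, 15, 21, 27]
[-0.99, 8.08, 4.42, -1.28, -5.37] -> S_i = Random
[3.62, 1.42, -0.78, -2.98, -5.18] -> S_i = 3.62 + -2.20*i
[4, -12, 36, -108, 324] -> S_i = 4*-3^i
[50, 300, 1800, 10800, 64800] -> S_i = 50*6^i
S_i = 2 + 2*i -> [2, 4, 6, 8, 10]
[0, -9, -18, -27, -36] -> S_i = 0 + -9*i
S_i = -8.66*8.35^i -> [-8.66, -72.31, -603.8, -5041.7, -42098.23]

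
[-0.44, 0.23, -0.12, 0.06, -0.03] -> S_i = -0.44*(-0.52)^i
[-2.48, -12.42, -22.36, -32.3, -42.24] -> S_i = -2.48 + -9.94*i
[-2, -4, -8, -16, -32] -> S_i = -2*2^i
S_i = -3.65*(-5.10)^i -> [-3.65, 18.61, -94.94, 484.18, -2469.3]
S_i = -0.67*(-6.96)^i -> [-0.67, 4.66, -32.46, 225.89, -1572.21]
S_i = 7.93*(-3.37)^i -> [7.93, -26.72, 90.06, -303.5, 1022.8]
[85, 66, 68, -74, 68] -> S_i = Random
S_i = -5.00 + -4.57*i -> [-5.0, -9.57, -14.14, -18.71, -23.28]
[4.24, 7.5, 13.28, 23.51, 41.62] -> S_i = 4.24*1.77^i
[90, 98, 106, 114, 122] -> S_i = 90 + 8*i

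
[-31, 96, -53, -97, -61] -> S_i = Random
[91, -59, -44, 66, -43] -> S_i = Random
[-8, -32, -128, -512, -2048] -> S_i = -8*4^i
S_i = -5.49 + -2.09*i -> [-5.49, -7.58, -9.67, -11.76, -13.85]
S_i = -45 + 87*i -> [-45, 42, 129, 216, 303]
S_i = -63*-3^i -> [-63, 189, -567, 1701, -5103]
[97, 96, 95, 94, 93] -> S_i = 97 + -1*i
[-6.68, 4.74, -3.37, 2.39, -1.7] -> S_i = -6.68*(-0.71)^i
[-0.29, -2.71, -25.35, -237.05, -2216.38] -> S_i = -0.29*9.35^i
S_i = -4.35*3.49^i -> [-4.35, -15.18, -52.98, -184.91, -645.34]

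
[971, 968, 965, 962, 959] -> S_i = 971 + -3*i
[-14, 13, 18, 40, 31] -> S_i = Random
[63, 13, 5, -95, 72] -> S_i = Random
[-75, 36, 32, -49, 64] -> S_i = Random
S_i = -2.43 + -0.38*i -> [-2.43, -2.81, -3.19, -3.57, -3.95]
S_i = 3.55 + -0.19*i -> [3.55, 3.36, 3.17, 2.98, 2.79]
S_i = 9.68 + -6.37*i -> [9.68, 3.31, -3.06, -9.43, -15.8]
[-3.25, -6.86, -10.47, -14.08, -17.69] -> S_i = -3.25 + -3.61*i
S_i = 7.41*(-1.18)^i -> [7.41, -8.74, 10.32, -12.17, 14.37]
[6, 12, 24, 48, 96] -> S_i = 6*2^i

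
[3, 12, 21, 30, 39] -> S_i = 3 + 9*i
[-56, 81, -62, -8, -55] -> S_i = Random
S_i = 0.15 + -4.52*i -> [0.15, -4.37, -8.89, -13.41, -17.93]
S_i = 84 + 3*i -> [84, 87, 90, 93, 96]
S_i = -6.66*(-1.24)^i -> [-6.66, 8.26, -10.24, 12.7, -15.75]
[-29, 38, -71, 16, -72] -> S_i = Random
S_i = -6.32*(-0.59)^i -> [-6.32, 3.73, -2.2, 1.3, -0.77]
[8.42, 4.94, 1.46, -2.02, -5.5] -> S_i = 8.42 + -3.48*i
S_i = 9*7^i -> [9, 63, 441, 3087, 21609]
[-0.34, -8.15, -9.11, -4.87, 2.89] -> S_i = Random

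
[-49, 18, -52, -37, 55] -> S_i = Random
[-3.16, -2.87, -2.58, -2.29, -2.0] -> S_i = -3.16 + 0.29*i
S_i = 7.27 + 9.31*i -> [7.27, 16.58, 25.89, 35.2, 44.51]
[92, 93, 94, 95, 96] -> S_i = 92 + 1*i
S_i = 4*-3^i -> [4, -12, 36, -108, 324]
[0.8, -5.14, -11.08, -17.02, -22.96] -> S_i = 0.80 + -5.94*i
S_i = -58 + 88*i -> [-58, 30, 118, 206, 294]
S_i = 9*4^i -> [9, 36, 144, 576, 2304]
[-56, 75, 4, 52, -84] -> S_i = Random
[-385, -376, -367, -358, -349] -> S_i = -385 + 9*i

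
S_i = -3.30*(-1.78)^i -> [-3.3, 5.87, -10.46, 18.61, -33.13]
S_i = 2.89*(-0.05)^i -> [2.89, -0.14, 0.01, -0.0, 0.0]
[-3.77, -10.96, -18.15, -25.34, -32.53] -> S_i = -3.77 + -7.19*i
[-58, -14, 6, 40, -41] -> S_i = Random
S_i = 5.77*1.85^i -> [5.77, 10.67, 19.75, 36.53, 67.59]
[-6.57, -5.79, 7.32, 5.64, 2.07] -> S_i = Random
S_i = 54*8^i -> [54, 432, 3456, 27648, 221184]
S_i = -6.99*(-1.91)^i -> [-6.99, 13.35, -25.5, 48.71, -93.03]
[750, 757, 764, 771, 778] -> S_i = 750 + 7*i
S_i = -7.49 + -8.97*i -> [-7.49, -16.46, -25.43, -34.4, -43.37]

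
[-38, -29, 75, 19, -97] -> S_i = Random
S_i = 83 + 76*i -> [83, 159, 235, 311, 387]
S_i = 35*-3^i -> [35, -105, 315, -945, 2835]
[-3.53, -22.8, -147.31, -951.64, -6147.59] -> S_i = -3.53*6.46^i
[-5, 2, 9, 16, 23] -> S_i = -5 + 7*i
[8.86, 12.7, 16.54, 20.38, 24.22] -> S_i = 8.86 + 3.84*i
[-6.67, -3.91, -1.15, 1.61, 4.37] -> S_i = -6.67 + 2.76*i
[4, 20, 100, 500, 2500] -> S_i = 4*5^i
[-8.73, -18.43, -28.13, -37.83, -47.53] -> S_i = -8.73 + -9.70*i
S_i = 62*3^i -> [62, 186, 558, 1674, 5022]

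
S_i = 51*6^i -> [51, 306, 1836, 11016, 66096]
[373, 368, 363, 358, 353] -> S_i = 373 + -5*i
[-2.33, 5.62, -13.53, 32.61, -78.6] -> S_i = -2.33*(-2.41)^i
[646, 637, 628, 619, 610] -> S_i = 646 + -9*i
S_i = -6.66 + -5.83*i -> [-6.66, -12.49, -18.32, -24.15, -29.98]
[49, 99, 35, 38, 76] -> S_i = Random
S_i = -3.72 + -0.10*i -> [-3.72, -3.82, -3.92, -4.02, -4.12]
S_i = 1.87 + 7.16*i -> [1.87, 9.03, 16.19, 23.35, 30.51]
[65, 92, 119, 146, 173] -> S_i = 65 + 27*i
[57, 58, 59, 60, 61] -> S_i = 57 + 1*i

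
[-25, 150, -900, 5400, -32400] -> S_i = -25*-6^i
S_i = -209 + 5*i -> [-209, -204, -199, -194, -189]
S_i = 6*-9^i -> [6, -54, 486, -4374, 39366]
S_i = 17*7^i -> [17, 119, 833, 5831, 40817]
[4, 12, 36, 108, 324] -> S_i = 4*3^i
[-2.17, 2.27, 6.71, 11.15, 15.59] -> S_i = -2.17 + 4.44*i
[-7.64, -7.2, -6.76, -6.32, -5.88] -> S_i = -7.64 + 0.44*i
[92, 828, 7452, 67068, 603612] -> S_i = 92*9^i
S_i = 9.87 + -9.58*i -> [9.87, 0.29, -9.29, -18.87, -28.45]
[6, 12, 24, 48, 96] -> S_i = 6*2^i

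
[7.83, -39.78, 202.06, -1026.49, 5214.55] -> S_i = 7.83*(-5.08)^i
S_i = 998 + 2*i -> [998, 1000, 1002, 1004, 1006]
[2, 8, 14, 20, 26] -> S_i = 2 + 6*i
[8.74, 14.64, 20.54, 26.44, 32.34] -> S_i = 8.74 + 5.90*i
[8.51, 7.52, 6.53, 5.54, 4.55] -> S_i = 8.51 + -0.99*i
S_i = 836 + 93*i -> [836, 929, 1022, 1115, 1208]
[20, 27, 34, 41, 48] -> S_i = 20 + 7*i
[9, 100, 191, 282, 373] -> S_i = 9 + 91*i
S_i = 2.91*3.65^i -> [2.91, 10.62, 38.77, 141.5, 516.49]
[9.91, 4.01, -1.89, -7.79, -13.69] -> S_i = 9.91 + -5.90*i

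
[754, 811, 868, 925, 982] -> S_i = 754 + 57*i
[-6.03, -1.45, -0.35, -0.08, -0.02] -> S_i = -6.03*0.24^i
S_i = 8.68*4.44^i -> [8.68, 38.54, 171.11, 759.75, 3373.27]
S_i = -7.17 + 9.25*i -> [-7.17, 2.08, 11.33, 20.58, 29.83]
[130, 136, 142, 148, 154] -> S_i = 130 + 6*i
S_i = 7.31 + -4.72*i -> [7.31, 2.59, -2.13, -6.85, -11.57]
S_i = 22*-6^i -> [22, -132, 792, -4752, 28512]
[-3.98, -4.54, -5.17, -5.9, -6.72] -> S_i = -3.98*1.14^i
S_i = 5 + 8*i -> [5, 13, 21, 29, 37]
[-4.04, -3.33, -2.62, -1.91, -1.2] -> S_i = -4.04 + 0.71*i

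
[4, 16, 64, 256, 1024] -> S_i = 4*4^i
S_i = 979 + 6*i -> [979, 985, 991, 997, 1003]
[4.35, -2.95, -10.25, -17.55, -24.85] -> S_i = 4.35 + -7.30*i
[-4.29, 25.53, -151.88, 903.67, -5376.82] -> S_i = -4.29*(-5.95)^i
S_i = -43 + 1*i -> [-43, -42, -41, -40, -39]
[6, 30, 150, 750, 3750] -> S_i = 6*5^i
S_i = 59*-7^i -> [59, -413, 2891, -20237, 141659]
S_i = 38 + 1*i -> [38, 39, 40, 41, 42]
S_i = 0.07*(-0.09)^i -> [0.07, -0.01, 0.0, -0.0, 0.0]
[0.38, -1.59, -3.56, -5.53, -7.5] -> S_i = 0.38 + -1.97*i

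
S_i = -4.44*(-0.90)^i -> [-4.44, 4.0, -3.6, 3.24, -2.91]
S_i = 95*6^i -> [95, 570, 3420, 20520, 123120]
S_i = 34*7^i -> [34, 238, 1666, 11662, 81634]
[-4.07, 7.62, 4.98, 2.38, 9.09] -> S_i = Random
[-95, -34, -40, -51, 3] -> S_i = Random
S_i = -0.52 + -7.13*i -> [-0.52, -7.65, -14.78, -21.91, -29.04]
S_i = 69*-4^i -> [69, -276, 1104, -4416, 17664]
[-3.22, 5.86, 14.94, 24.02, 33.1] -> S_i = -3.22 + 9.08*i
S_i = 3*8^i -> [3, 24, 192, 1536, 12288]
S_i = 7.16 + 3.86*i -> [7.16, 11.02, 14.88, 18.74, 22.6]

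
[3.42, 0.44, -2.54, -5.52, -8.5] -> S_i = 3.42 + -2.98*i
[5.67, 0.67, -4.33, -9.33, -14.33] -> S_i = 5.67 + -5.00*i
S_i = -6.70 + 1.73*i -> [-6.7, -4.97, -3.24, -1.51, 0.22]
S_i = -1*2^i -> [-1, -2, -4, -8, -16]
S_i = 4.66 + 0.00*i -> [4.66, 4.66, 4.66, 4.66, 4.66]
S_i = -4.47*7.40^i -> [-4.47, -33.08, -244.78, -1811.35, -13404.0]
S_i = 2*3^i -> [2, 6, 18, 54, 162]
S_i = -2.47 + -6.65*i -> [-2.47, -9.12, -15.77, -22.42, -29.07]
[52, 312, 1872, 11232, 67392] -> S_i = 52*6^i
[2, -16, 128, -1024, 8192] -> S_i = 2*-8^i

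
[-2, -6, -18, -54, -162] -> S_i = -2*3^i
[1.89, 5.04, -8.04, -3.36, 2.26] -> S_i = Random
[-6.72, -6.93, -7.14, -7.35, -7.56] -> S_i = -6.72 + -0.21*i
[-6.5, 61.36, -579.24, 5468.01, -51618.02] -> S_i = -6.50*(-9.44)^i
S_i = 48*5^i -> [48, 240, 1200, 6000, 30000]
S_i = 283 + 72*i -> [283, 355, 427, 499, 571]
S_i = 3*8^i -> [3, 24, 192, 1536, 12288]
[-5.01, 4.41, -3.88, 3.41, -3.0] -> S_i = -5.01*(-0.88)^i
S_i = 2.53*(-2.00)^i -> [2.53, -5.06, 10.12, -20.24, 40.48]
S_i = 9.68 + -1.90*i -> [9.68, 7.78, 5.88, 3.98, 2.08]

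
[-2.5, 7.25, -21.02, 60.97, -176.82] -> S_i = -2.50*(-2.90)^i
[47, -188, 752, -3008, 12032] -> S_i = 47*-4^i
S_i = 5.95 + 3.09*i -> [5.95, 9.04, 12.13, 15.22, 18.31]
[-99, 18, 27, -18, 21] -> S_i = Random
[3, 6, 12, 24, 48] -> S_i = 3*2^i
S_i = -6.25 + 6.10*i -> [-6.25, -0.15, 5.95, 12.05, 18.15]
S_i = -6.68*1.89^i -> [-6.68, -12.63, -23.86, -45.1, -85.24]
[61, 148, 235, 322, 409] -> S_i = 61 + 87*i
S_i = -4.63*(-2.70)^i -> [-4.63, 12.5, -33.75, 91.13, -246.06]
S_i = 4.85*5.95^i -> [4.85, 28.86, 171.7, 1021.63, 6078.68]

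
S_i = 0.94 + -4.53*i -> [0.94, -3.59, -8.12, -12.65, -17.18]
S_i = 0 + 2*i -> [0, 2, 4, 6, 8]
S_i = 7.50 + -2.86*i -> [7.5, 4.64, 1.78, -1.08, -3.94]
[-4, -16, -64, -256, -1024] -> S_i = -4*4^i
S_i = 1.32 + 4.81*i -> [1.32, 6.13, 10.94, 15.75, 20.56]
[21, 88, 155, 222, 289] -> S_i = 21 + 67*i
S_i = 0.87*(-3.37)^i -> [0.87, -2.93, 9.88, -33.3, 112.21]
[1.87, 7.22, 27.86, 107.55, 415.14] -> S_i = 1.87*3.86^i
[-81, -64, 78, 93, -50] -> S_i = Random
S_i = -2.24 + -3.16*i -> [-2.24, -5.4, -8.56, -11.72, -14.88]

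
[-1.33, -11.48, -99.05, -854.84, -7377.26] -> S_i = -1.33*8.63^i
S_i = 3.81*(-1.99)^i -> [3.81, -7.58, 15.09, -30.03, 59.75]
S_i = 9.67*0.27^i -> [9.67, 2.61, 0.7, 0.19, 0.05]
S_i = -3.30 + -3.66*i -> [-3.3, -6.96, -10.62, -14.28, -17.94]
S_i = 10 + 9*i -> [10, 19, 28, 37, 46]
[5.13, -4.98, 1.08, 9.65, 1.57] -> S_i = Random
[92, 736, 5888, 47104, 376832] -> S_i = 92*8^i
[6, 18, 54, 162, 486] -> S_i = 6*3^i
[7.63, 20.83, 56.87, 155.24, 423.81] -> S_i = 7.63*2.73^i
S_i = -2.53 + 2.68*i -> [-2.53, 0.15, 2.83, 5.51, 8.19]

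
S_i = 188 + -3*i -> [188, 185, 182, 179, 176]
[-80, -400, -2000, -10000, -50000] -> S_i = -80*5^i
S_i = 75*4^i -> [75, 300, 1200, 4800, 19200]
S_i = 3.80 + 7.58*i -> [3.8, 11.38, 18.96, 26.54, 34.12]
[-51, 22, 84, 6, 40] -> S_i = Random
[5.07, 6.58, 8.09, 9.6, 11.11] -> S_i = 5.07 + 1.51*i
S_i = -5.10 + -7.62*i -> [-5.1, -12.72, -20.34, -27.96, -35.58]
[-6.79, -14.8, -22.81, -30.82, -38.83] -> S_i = -6.79 + -8.01*i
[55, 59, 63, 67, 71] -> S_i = 55 + 4*i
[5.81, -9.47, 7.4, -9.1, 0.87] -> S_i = Random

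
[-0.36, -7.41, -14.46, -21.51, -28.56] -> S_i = -0.36 + -7.05*i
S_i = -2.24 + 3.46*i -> [-2.24, 1.22, 4.68, 8.14, 11.6]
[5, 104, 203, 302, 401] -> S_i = 5 + 99*i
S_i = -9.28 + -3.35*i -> [-9.28, -12.63, -15.98, -19.33, -22.68]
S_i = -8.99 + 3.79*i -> [-8.99, -5.2, -1.41, 2.38, 6.17]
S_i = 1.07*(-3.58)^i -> [1.07, -3.83, 13.71, -49.09, 175.76]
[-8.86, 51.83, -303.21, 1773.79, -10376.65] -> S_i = -8.86*(-5.85)^i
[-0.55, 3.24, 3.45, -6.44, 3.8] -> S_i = Random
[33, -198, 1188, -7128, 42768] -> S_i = 33*-6^i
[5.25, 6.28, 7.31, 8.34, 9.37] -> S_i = 5.25 + 1.03*i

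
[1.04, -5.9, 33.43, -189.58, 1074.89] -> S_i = 1.04*(-5.67)^i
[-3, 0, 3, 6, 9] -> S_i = -3 + 3*i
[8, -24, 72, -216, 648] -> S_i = 8*-3^i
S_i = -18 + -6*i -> [-18, -24, -30, -36, -42]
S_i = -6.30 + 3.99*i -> [-6.3, -2.31, 1.68, 5.67, 9.66]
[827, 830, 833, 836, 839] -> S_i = 827 + 3*i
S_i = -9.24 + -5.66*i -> [-9.24, -14.9, -20.56, -26.22, -31.88]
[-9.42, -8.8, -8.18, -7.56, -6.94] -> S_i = -9.42 + 0.62*i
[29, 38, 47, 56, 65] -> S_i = 29 + 9*i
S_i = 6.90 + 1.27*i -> [6.9, 8.17, 9.44, 10.71, 11.98]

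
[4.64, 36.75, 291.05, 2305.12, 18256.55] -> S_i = 4.64*7.92^i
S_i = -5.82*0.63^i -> [-5.82, -3.67, -2.31, -1.46, -0.92]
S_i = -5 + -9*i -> [-5, -14, -23, -32, -41]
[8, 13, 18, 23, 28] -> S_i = 8 + 5*i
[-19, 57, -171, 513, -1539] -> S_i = -19*-3^i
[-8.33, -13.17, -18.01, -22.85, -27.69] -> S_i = -8.33 + -4.84*i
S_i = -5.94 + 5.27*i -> [-5.94, -0.67, 4.6, 9.87, 15.14]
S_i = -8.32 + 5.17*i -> [-8.32, -3.15, 2.02, 7.19, 12.36]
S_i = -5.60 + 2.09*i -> [-5.6, -3.51, -1.42, 0.67, 2.76]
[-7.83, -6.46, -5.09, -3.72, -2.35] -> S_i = -7.83 + 1.37*i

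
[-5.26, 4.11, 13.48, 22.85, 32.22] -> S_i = -5.26 + 9.37*i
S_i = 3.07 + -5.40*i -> [3.07, -2.33, -7.73, -13.13, -18.53]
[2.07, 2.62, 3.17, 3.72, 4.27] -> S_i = 2.07 + 0.55*i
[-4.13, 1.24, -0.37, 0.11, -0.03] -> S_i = -4.13*(-0.30)^i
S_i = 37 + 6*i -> [37, 43, 49, 55, 61]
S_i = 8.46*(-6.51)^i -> [8.46, -55.07, 358.54, -2334.07, 15194.78]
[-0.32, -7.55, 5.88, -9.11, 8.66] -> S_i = Random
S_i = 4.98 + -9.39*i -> [4.98, -4.41, -13.8, -23.19, -32.58]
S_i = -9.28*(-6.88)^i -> [-9.28, 63.85, -439.26, 3022.13, -20792.26]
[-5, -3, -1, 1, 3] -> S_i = -5 + 2*i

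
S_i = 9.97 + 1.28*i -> [9.97, 11.25, 12.53, 13.81, 15.09]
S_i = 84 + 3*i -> [84, 87, 90, 93, 96]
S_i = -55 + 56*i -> [-55, 1, 57, 113, 169]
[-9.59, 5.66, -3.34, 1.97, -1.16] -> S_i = -9.59*(-0.59)^i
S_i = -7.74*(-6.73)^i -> [-7.74, 52.09, -350.57, 2359.32, -15878.2]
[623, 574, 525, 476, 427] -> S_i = 623 + -49*i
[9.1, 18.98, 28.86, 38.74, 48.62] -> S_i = 9.10 + 9.88*i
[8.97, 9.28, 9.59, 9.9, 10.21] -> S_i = 8.97 + 0.31*i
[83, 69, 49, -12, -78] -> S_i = Random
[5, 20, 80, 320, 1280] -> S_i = 5*4^i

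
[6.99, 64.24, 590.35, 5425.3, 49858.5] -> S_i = 6.99*9.19^i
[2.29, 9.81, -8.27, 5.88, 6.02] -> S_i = Random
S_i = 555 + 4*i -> [555, 559, 563, 567, 571]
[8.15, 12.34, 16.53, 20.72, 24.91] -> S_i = 8.15 + 4.19*i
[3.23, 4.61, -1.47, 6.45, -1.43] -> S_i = Random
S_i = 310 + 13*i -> [310, 323, 336, 349, 362]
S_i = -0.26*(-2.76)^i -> [-0.26, 0.72, -1.98, 5.47, -15.09]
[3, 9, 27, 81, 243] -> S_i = 3*3^i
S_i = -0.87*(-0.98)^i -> [-0.87, 0.85, -0.84, 0.82, -0.8]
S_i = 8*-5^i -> [8, -40, 200, -1000, 5000]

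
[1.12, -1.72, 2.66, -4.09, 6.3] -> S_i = 1.12*(-1.54)^i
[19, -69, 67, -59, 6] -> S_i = Random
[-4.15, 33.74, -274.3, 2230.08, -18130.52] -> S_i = -4.15*(-8.13)^i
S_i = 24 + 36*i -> [24, 60, 96, 132, 168]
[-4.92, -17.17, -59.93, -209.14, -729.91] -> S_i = -4.92*3.49^i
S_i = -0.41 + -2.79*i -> [-0.41, -3.2, -5.99, -8.78, -11.57]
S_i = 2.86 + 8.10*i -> [2.86, 10.96, 19.06, 27.16, 35.26]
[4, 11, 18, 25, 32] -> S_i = 4 + 7*i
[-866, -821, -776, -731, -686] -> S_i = -866 + 45*i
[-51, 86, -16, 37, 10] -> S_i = Random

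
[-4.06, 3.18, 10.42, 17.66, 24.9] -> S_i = -4.06 + 7.24*i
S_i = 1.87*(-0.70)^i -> [1.87, -1.31, 0.92, -0.64, 0.45]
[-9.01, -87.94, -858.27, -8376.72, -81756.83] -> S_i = -9.01*9.76^i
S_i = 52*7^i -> [52, 364, 2548, 17836, 124852]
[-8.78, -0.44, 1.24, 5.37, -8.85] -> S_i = Random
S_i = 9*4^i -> [9, 36, 144, 576, 2304]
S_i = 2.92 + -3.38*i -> [2.92, -0.46, -3.84, -7.22, -10.6]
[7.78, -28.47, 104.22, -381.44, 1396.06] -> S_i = 7.78*(-3.66)^i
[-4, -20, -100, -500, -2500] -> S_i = -4*5^i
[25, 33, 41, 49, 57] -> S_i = 25 + 8*i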